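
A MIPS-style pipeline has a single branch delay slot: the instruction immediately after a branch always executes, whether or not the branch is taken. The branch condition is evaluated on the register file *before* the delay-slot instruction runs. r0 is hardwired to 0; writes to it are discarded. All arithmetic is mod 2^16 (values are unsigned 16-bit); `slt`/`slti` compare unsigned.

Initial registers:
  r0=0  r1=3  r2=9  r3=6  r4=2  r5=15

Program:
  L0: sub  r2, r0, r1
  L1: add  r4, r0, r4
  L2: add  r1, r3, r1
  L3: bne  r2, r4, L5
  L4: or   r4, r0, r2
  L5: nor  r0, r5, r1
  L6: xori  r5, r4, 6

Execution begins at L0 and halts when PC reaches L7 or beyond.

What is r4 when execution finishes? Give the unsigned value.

65533

PC=0  sub  r2, r0, r1        | r0=0 r1=3 r2=65533 r3=6 r4=2 r5=15
PC=1  add  r4, r0, r4        | r0=0 r1=3 r2=65533 r3=6 r4=2 r5=15
PC=2  add  r1, r3, r1        | r0=0 r1=9 r2=65533 r3=6 r4=2 r5=15
PC=3  bne  r2, r4, L5        | r0=0 r1=9 r2=65533 r3=6 r4=2 r5=15  [TAKEN]
PC=4  or   r4, r0, r2        | r0=0 r1=9 r2=65533 r3=6 r4=65533 r5=15
PC=5  nor  r0, r5, r1        | r0=0 r1=9 r2=65533 r3=6 r4=65533 r5=15
PC=6  xori  r5, r4, 6        | r0=0 r1=9 r2=65533 r3=6 r4=65533 r5=65531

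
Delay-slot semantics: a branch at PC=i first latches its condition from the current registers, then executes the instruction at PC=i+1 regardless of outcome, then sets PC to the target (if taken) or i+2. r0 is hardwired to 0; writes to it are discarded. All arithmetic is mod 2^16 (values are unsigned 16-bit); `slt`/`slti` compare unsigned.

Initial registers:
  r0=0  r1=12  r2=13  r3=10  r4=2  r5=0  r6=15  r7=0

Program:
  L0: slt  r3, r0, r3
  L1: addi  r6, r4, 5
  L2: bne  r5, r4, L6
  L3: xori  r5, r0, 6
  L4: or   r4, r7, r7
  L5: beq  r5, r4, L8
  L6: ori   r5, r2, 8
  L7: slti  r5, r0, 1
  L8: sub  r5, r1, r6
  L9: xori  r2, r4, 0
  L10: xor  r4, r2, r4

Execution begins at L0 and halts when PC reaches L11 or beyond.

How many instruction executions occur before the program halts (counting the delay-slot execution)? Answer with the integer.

9

#0 slt  r3, r0, r3 ; 0/12/13/1/2/0/15/0
#1 addi  r6, r4, 5 ; 0/12/13/1/2/0/7/0
#2 bne  r5, r4, L6 ; 0/12/13/1/2/0/7/0 ; →target
#3 xori  r5, r0, 6 ; 0/12/13/1/2/6/7/0
#6 ori   r5, r2, 8 ; 0/12/13/1/2/13/7/0
#7 slti  r5, r0, 1 ; 0/12/13/1/2/1/7/0
#8 sub  r5, r1, r6 ; 0/12/13/1/2/5/7/0
#9 xori  r2, r4, 0 ; 0/12/2/1/2/5/7/0
#10 xor  r4, r2, r4 ; 0/12/2/1/0/5/7/0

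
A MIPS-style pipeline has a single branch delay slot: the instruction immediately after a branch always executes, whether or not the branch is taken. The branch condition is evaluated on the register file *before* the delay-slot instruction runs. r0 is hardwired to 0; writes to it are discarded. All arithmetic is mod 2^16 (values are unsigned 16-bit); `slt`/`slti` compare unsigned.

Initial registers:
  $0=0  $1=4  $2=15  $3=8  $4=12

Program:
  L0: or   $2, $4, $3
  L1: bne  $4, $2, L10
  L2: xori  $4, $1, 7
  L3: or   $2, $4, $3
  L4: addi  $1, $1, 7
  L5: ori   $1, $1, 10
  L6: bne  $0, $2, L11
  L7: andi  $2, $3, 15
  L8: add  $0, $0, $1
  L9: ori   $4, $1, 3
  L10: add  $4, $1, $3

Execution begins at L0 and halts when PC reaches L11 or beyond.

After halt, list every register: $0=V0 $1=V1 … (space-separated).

[0] or   $2, $4, $3  →  {$0:0, $1:4, $2:12, $3:8, $4:12}
[1] bne  $4, $2, L10  →  {$0:0, $1:4, $2:12, $3:8, $4:12}  ⟨branch fallthrough⟩
[2] xori  $4, $1, 7  →  {$0:0, $1:4, $2:12, $3:8, $4:3}
[3] or   $2, $4, $3  →  {$0:0, $1:4, $2:11, $3:8, $4:3}
[4] addi  $1, $1, 7  →  {$0:0, $1:11, $2:11, $3:8, $4:3}
[5] ori   $1, $1, 10  →  {$0:0, $1:11, $2:11, $3:8, $4:3}
[6] bne  $0, $2, L11  →  {$0:0, $1:11, $2:11, $3:8, $4:3}  ⟨branch taken⟩
[7] andi  $2, $3, 15  →  {$0:0, $1:11, $2:8, $3:8, $4:3}

$0=0 $1=11 $2=8 $3=8 $4=3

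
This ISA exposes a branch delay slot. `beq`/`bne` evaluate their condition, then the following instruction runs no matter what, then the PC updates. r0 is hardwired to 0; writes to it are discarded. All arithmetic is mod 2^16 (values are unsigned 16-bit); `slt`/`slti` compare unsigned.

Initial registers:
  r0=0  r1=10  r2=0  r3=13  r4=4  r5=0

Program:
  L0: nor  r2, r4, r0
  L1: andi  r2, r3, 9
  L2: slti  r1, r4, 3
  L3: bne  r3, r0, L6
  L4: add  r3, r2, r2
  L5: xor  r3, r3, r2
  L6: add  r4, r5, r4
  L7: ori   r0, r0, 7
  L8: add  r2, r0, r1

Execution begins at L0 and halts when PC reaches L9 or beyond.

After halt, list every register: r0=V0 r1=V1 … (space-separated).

r0=0 r1=0 r2=0 r3=18 r4=4 r5=0

PC=0  nor  r2, r4, r0        | r0=0 r1=10 r2=65531 r3=13 r4=4 r5=0
PC=1  andi  r2, r3, 9        | r0=0 r1=10 r2=9 r3=13 r4=4 r5=0
PC=2  slti  r1, r4, 3        | r0=0 r1=0 r2=9 r3=13 r4=4 r5=0
PC=3  bne  r3, r0, L6        | r0=0 r1=0 r2=9 r3=13 r4=4 r5=0  [TAKEN]
PC=4  add  r3, r2, r2        | r0=0 r1=0 r2=9 r3=18 r4=4 r5=0
PC=6  add  r4, r5, r4        | r0=0 r1=0 r2=9 r3=18 r4=4 r5=0
PC=7  ori   r0, r0, 7        | r0=0 r1=0 r2=9 r3=18 r4=4 r5=0
PC=8  add  r2, r0, r1        | r0=0 r1=0 r2=0 r3=18 r4=4 r5=0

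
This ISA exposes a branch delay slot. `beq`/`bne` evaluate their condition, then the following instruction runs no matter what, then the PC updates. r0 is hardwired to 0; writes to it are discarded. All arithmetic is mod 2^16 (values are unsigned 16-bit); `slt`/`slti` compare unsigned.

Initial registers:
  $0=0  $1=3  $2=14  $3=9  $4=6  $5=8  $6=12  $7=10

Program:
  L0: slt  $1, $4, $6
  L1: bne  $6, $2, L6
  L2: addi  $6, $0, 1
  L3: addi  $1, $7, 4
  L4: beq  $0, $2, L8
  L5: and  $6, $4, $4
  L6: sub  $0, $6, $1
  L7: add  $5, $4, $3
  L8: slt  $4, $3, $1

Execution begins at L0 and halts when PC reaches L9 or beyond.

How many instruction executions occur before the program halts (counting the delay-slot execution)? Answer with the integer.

6

#0 slt  $1, $4, $6 ; 0/1/14/9/6/8/12/10
#1 bne  $6, $2, L6 ; 0/1/14/9/6/8/12/10 ; →target
#2 addi  $6, $0, 1 ; 0/1/14/9/6/8/1/10
#6 sub  $0, $6, $1 ; 0/1/14/9/6/8/1/10
#7 add  $5, $4, $3 ; 0/1/14/9/6/15/1/10
#8 slt  $4, $3, $1 ; 0/1/14/9/0/15/1/10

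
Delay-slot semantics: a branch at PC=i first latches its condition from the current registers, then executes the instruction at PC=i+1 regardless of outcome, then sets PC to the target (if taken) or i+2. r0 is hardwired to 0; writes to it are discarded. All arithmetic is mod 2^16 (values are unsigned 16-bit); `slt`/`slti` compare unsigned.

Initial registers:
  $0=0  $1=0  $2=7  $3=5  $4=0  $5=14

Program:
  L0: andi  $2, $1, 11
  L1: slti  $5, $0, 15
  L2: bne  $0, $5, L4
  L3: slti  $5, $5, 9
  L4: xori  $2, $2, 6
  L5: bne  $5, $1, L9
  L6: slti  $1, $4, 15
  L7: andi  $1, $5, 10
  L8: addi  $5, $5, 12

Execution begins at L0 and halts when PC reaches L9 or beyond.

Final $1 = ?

  step pc=0: andi  $2, $1, 11  regs=(0,0,0,5,0,14)
  step pc=1: slti  $5, $0, 15  regs=(0,0,0,5,0,1)
  step pc=2: bne  $0, $5, L4  cond=T  regs=(0,0,0,5,0,1)
  step pc=3: slti  $5, $5, 9  regs=(0,0,0,5,0,1)
  step pc=4: xori  $2, $2, 6  regs=(0,0,6,5,0,1)
  step pc=5: bne  $5, $1, L9  cond=T  regs=(0,0,6,5,0,1)
  step pc=6: slti  $1, $4, 15  regs=(0,1,6,5,0,1)

1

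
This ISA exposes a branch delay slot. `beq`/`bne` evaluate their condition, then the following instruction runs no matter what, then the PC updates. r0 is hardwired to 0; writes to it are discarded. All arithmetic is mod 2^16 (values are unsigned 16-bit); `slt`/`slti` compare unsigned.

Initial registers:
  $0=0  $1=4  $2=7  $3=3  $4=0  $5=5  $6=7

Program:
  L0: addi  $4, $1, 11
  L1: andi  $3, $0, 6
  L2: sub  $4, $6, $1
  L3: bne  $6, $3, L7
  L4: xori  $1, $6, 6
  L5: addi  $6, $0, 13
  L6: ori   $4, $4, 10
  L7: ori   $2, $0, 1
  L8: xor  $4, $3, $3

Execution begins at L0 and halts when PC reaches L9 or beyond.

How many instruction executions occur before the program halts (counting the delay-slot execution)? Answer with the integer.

[0] addi  $4, $1, 11  →  {$0:0, $1:4, $2:7, $3:3, $4:15, $5:5, $6:7}
[1] andi  $3, $0, 6  →  {$0:0, $1:4, $2:7, $3:0, $4:15, $5:5, $6:7}
[2] sub  $4, $6, $1  →  {$0:0, $1:4, $2:7, $3:0, $4:3, $5:5, $6:7}
[3] bne  $6, $3, L7  →  {$0:0, $1:4, $2:7, $3:0, $4:3, $5:5, $6:7}  ⟨branch taken⟩
[4] xori  $1, $6, 6  →  {$0:0, $1:1, $2:7, $3:0, $4:3, $5:5, $6:7}
[7] ori   $2, $0, 1  →  {$0:0, $1:1, $2:1, $3:0, $4:3, $5:5, $6:7}
[8] xor  $4, $3, $3  →  {$0:0, $1:1, $2:1, $3:0, $4:0, $5:5, $6:7}

7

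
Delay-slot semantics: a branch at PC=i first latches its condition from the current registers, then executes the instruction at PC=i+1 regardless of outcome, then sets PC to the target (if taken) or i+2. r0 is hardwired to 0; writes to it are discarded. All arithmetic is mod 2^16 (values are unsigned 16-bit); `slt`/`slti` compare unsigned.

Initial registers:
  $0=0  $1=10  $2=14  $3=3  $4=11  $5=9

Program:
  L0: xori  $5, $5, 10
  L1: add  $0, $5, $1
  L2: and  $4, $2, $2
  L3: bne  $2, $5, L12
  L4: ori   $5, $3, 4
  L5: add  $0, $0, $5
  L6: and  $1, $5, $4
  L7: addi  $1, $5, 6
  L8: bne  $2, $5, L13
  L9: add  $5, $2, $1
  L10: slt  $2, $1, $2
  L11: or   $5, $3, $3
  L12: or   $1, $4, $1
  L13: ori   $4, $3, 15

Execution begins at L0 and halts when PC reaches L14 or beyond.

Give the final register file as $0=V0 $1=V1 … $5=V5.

$0=0 $1=14 $2=14 $3=3 $4=15 $5=7

[0] xori  $5, $5, 10  →  {$0:0, $1:10, $2:14, $3:3, $4:11, $5:3}
[1] add  $0, $5, $1  →  {$0:0, $1:10, $2:14, $3:3, $4:11, $5:3}
[2] and  $4, $2, $2  →  {$0:0, $1:10, $2:14, $3:3, $4:14, $5:3}
[3] bne  $2, $5, L12  →  {$0:0, $1:10, $2:14, $3:3, $4:14, $5:3}  ⟨branch taken⟩
[4] ori   $5, $3, 4  →  {$0:0, $1:10, $2:14, $3:3, $4:14, $5:7}
[12] or   $1, $4, $1  →  {$0:0, $1:14, $2:14, $3:3, $4:14, $5:7}
[13] ori   $4, $3, 15  →  {$0:0, $1:14, $2:14, $3:3, $4:15, $5:7}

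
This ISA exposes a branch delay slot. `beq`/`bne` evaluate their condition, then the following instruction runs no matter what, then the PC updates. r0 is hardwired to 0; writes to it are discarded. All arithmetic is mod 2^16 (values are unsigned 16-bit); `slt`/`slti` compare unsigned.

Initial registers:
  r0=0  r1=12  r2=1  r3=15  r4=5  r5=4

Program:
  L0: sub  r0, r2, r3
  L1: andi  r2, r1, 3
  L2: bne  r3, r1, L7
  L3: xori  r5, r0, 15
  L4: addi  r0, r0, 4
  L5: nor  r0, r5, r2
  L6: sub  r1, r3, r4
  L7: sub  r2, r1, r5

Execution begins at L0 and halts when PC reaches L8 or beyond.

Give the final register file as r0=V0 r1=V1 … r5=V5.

r0=0 r1=12 r2=65533 r3=15 r4=5 r5=15

[0] sub  r0, r2, r3  →  {r0:0, r1:12, r2:1, r3:15, r4:5, r5:4}
[1] andi  r2, r1, 3  →  {r0:0, r1:12, r2:0, r3:15, r4:5, r5:4}
[2] bne  r3, r1, L7  →  {r0:0, r1:12, r2:0, r3:15, r4:5, r5:4}  ⟨branch taken⟩
[3] xori  r5, r0, 15  →  {r0:0, r1:12, r2:0, r3:15, r4:5, r5:15}
[7] sub  r2, r1, r5  →  {r0:0, r1:12, r2:65533, r3:15, r4:5, r5:15}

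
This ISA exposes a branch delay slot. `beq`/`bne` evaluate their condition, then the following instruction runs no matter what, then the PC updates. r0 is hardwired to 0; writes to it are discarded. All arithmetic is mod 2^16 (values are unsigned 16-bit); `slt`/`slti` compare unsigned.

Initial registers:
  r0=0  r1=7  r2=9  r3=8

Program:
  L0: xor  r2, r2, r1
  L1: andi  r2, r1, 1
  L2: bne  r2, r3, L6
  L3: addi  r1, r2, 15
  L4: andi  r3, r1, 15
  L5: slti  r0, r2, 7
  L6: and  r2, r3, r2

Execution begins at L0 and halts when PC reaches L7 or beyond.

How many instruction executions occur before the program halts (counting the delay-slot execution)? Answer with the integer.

PC=0  xor  r2, r2, r1        | r0=0 r1=7 r2=14 r3=8
PC=1  andi  r2, r1, 1        | r0=0 r1=7 r2=1 r3=8
PC=2  bne  r2, r3, L6        | r0=0 r1=7 r2=1 r3=8  [TAKEN]
PC=3  addi  r1, r2, 15       | r0=0 r1=16 r2=1 r3=8
PC=6  and  r2, r3, r2        | r0=0 r1=16 r2=0 r3=8

5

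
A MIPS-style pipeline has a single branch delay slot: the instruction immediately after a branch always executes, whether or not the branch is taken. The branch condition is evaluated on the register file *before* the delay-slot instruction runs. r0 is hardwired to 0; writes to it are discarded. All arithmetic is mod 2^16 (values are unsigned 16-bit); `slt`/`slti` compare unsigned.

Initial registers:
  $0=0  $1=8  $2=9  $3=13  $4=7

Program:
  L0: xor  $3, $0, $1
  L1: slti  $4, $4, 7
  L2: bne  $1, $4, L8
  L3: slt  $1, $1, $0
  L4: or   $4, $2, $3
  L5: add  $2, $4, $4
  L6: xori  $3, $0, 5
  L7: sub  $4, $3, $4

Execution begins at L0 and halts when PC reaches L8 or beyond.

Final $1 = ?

0

[0] xor  $3, $0, $1  →  {$0:0, $1:8, $2:9, $3:8, $4:7}
[1] slti  $4, $4, 7  →  {$0:0, $1:8, $2:9, $3:8, $4:0}
[2] bne  $1, $4, L8  →  {$0:0, $1:8, $2:9, $3:8, $4:0}  ⟨branch taken⟩
[3] slt  $1, $1, $0  →  {$0:0, $1:0, $2:9, $3:8, $4:0}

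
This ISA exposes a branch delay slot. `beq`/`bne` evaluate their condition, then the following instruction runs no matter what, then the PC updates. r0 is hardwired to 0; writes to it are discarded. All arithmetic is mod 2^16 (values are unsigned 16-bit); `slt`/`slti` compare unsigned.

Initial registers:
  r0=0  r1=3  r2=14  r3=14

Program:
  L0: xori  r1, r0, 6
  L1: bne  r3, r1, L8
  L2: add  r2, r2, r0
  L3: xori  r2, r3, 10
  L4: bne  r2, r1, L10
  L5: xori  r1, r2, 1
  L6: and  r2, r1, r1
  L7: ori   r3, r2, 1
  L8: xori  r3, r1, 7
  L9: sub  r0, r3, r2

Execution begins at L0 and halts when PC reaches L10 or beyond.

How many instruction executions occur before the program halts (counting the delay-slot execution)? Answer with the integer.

5

[0] xori  r1, r0, 6  →  {r0:0, r1:6, r2:14, r3:14}
[1] bne  r3, r1, L8  →  {r0:0, r1:6, r2:14, r3:14}  ⟨branch taken⟩
[2] add  r2, r2, r0  →  {r0:0, r1:6, r2:14, r3:14}
[8] xori  r3, r1, 7  →  {r0:0, r1:6, r2:14, r3:1}
[9] sub  r0, r3, r2  →  {r0:0, r1:6, r2:14, r3:1}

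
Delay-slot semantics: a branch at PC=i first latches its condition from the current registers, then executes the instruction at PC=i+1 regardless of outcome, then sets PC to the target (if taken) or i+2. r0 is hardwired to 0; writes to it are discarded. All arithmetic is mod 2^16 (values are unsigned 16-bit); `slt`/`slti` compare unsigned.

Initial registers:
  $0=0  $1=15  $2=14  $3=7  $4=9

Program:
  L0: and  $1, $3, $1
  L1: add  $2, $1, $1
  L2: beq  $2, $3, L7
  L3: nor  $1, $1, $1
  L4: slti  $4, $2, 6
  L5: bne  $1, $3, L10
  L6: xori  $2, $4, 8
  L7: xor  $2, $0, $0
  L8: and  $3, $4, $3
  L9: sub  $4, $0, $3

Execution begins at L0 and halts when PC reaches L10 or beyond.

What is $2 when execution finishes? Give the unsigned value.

#0 and  $1, $3, $1 ; 0/7/14/7/9
#1 add  $2, $1, $1 ; 0/7/14/7/9
#2 beq  $2, $3, L7 ; 0/7/14/7/9 ; →fallthru
#3 nor  $1, $1, $1 ; 0/65528/14/7/9
#4 slti  $4, $2, 6 ; 0/65528/14/7/0
#5 bne  $1, $3, L10 ; 0/65528/14/7/0 ; →target
#6 xori  $2, $4, 8 ; 0/65528/8/7/0

8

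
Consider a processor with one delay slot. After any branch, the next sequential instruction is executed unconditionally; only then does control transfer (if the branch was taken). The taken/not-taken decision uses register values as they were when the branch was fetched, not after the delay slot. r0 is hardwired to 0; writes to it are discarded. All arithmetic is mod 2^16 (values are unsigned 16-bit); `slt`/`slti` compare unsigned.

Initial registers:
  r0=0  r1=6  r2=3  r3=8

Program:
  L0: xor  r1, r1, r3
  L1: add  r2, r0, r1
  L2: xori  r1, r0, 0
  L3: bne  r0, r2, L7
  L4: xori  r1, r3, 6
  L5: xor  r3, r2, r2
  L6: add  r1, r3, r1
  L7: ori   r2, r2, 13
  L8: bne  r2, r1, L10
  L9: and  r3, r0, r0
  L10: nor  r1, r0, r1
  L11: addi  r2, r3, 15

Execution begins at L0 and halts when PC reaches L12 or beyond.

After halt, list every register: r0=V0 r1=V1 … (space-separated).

r0=0 r1=65521 r2=15 r3=0

  step pc=0: xor  r1, r1, r3  regs=(0,14,3,8)
  step pc=1: add  r2, r0, r1  regs=(0,14,14,8)
  step pc=2: xori  r1, r0, 0  regs=(0,0,14,8)
  step pc=3: bne  r0, r2, L7  cond=T  regs=(0,0,14,8)
  step pc=4: xori  r1, r3, 6  regs=(0,14,14,8)
  step pc=7: ori   r2, r2, 13  regs=(0,14,15,8)
  step pc=8: bne  r2, r1, L10  cond=T  regs=(0,14,15,8)
  step pc=9: and  r3, r0, r0  regs=(0,14,15,0)
  step pc=10: nor  r1, r0, r1  regs=(0,65521,15,0)
  step pc=11: addi  r2, r3, 15  regs=(0,65521,15,0)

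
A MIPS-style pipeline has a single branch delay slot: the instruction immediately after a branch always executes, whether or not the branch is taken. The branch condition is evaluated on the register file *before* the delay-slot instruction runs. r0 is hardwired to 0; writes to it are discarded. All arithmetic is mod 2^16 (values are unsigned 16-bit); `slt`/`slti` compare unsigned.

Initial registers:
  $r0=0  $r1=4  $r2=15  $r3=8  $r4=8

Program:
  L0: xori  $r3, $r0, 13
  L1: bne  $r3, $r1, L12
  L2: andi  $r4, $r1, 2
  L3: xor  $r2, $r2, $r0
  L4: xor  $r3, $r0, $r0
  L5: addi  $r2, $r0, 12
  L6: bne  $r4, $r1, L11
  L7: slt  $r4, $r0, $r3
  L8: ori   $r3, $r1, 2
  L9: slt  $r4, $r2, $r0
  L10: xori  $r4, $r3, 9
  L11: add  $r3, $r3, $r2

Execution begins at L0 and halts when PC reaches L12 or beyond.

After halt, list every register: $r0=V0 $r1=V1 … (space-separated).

#0 xori  $r3, $r0, 13 ; 0/4/15/13/8
#1 bne  $r3, $r1, L12 ; 0/4/15/13/8 ; →target
#2 andi  $r4, $r1, 2 ; 0/4/15/13/0

$r0=0 $r1=4 $r2=15 $r3=13 $r4=0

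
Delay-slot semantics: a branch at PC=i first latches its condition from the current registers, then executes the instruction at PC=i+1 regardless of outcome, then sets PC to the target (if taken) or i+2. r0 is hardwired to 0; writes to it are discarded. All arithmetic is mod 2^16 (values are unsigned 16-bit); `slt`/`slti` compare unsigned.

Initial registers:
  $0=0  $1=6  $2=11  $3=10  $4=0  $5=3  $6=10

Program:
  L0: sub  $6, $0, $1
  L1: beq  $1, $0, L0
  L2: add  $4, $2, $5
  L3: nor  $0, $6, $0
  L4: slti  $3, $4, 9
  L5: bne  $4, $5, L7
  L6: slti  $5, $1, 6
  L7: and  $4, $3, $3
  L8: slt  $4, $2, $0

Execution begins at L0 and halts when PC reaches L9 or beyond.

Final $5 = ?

  step pc=0: sub  $6, $0, $1  regs=(0,6,11,10,0,3,65530)
  step pc=1: beq  $1, $0, L0  cond=F  regs=(0,6,11,10,0,3,65530)
  step pc=2: add  $4, $2, $5  regs=(0,6,11,10,14,3,65530)
  step pc=3: nor  $0, $6, $0  regs=(0,6,11,10,14,3,65530)
  step pc=4: slti  $3, $4, 9  regs=(0,6,11,0,14,3,65530)
  step pc=5: bne  $4, $5, L7  cond=T  regs=(0,6,11,0,14,3,65530)
  step pc=6: slti  $5, $1, 6  regs=(0,6,11,0,14,0,65530)
  step pc=7: and  $4, $3, $3  regs=(0,6,11,0,0,0,65530)
  step pc=8: slt  $4, $2, $0  regs=(0,6,11,0,0,0,65530)

0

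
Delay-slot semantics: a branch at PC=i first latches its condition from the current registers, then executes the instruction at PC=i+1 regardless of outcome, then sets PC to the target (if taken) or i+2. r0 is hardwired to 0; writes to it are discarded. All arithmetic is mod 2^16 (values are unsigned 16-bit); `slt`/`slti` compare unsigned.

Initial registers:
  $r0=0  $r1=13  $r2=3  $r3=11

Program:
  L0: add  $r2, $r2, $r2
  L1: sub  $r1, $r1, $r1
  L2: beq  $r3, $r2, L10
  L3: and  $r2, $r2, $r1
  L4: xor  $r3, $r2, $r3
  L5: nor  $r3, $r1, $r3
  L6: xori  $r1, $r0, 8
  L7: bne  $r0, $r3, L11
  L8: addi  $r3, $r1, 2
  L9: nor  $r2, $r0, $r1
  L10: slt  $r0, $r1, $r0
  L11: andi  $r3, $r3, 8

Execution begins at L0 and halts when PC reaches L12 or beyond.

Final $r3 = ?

8

  step pc=0: add  $r2, $r2, $r2  regs=(0,13,6,11)
  step pc=1: sub  $r1, $r1, $r1  regs=(0,0,6,11)
  step pc=2: beq  $r3, $r2, L10  cond=F  regs=(0,0,6,11)
  step pc=3: and  $r2, $r2, $r1  regs=(0,0,0,11)
  step pc=4: xor  $r3, $r2, $r3  regs=(0,0,0,11)
  step pc=5: nor  $r3, $r1, $r3  regs=(0,0,0,65524)
  step pc=6: xori  $r1, $r0, 8  regs=(0,8,0,65524)
  step pc=7: bne  $r0, $r3, L11  cond=T  regs=(0,8,0,65524)
  step pc=8: addi  $r3, $r1, 2  regs=(0,8,0,10)
  step pc=11: andi  $r3, $r3, 8  regs=(0,8,0,8)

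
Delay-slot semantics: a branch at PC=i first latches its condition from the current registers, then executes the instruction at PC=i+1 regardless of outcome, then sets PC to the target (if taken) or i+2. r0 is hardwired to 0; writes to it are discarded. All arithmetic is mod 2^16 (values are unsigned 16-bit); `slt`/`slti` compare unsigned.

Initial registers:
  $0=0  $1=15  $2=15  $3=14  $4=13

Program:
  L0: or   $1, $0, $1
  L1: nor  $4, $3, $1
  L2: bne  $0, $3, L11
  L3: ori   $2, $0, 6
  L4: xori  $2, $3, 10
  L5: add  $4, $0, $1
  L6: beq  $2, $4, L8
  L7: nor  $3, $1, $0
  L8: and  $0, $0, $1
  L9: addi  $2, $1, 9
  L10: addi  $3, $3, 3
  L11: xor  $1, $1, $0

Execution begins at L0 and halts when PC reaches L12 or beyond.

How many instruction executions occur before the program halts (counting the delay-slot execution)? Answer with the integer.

#0 or   $1, $0, $1 ; 0/15/15/14/13
#1 nor  $4, $3, $1 ; 0/15/15/14/65520
#2 bne  $0, $3, L11 ; 0/15/15/14/65520 ; →target
#3 ori   $2, $0, 6 ; 0/15/6/14/65520
#11 xor  $1, $1, $0 ; 0/15/6/14/65520

5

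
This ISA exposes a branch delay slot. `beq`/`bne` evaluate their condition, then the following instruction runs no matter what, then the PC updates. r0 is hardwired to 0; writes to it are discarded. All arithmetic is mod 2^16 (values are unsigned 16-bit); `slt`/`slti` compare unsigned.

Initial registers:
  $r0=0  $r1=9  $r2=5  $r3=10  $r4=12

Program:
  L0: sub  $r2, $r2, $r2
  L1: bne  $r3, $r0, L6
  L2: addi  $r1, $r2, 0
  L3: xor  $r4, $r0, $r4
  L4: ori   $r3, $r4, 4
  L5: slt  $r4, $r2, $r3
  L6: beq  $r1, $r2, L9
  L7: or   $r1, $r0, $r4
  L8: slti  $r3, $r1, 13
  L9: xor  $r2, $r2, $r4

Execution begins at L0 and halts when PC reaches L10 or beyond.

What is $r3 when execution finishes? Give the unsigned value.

PC=0  sub  $r2, $r2, $r2     | $r0=0 $r1=9 $r2=0 $r3=10 $r4=12
PC=1  bne  $r3, $r0, L6      | $r0=0 $r1=9 $r2=0 $r3=10 $r4=12  [TAKEN]
PC=2  addi  $r1, $r2, 0      | $r0=0 $r1=0 $r2=0 $r3=10 $r4=12
PC=6  beq  $r1, $r2, L9      | $r0=0 $r1=0 $r2=0 $r3=10 $r4=12  [TAKEN]
PC=7  or   $r1, $r0, $r4     | $r0=0 $r1=12 $r2=0 $r3=10 $r4=12
PC=9  xor  $r2, $r2, $r4     | $r0=0 $r1=12 $r2=12 $r3=10 $r4=12

10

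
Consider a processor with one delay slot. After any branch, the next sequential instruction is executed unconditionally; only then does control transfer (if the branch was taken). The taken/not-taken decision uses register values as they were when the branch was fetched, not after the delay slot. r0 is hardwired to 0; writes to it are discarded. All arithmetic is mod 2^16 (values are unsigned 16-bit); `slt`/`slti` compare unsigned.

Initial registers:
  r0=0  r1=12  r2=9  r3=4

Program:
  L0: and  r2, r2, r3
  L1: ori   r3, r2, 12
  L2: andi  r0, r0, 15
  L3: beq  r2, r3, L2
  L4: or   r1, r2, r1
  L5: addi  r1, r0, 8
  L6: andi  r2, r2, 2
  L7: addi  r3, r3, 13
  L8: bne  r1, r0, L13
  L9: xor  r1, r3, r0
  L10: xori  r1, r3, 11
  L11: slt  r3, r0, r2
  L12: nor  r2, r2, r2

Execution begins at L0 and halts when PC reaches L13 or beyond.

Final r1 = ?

[0] and  r2, r2, r3  →  {r0:0, r1:12, r2:0, r3:4}
[1] ori   r3, r2, 12  →  {r0:0, r1:12, r2:0, r3:12}
[2] andi  r0, r0, 15  →  {r0:0, r1:12, r2:0, r3:12}
[3] beq  r2, r3, L2  →  {r0:0, r1:12, r2:0, r3:12}  ⟨branch fallthrough⟩
[4] or   r1, r2, r1  →  {r0:0, r1:12, r2:0, r3:12}
[5] addi  r1, r0, 8  →  {r0:0, r1:8, r2:0, r3:12}
[6] andi  r2, r2, 2  →  {r0:0, r1:8, r2:0, r3:12}
[7] addi  r3, r3, 13  →  {r0:0, r1:8, r2:0, r3:25}
[8] bne  r1, r0, L13  →  {r0:0, r1:8, r2:0, r3:25}  ⟨branch taken⟩
[9] xor  r1, r3, r0  →  {r0:0, r1:25, r2:0, r3:25}

25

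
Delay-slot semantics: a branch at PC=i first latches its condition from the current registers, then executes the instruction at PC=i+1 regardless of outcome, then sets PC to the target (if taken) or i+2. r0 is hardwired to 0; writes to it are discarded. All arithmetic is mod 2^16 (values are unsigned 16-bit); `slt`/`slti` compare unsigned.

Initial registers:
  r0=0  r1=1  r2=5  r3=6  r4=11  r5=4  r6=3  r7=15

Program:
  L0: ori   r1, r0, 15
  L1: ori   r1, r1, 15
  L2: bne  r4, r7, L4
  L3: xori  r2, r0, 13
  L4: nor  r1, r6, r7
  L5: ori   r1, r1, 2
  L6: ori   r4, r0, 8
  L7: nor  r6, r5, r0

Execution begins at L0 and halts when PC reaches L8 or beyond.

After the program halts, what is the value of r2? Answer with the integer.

PC=0  ori   r1, r0, 15       | r0=0 r1=15 r2=5 r3=6 r4=11 r5=4 r6=3 r7=15
PC=1  ori   r1, r1, 15       | r0=0 r1=15 r2=5 r3=6 r4=11 r5=4 r6=3 r7=15
PC=2  bne  r4, r7, L4        | r0=0 r1=15 r2=5 r3=6 r4=11 r5=4 r6=3 r7=15  [TAKEN]
PC=3  xori  r2, r0, 13       | r0=0 r1=15 r2=13 r3=6 r4=11 r5=4 r6=3 r7=15
PC=4  nor  r1, r6, r7        | r0=0 r1=65520 r2=13 r3=6 r4=11 r5=4 r6=3 r7=15
PC=5  ori   r1, r1, 2        | r0=0 r1=65522 r2=13 r3=6 r4=11 r5=4 r6=3 r7=15
PC=6  ori   r4, r0, 8        | r0=0 r1=65522 r2=13 r3=6 r4=8 r5=4 r6=3 r7=15
PC=7  nor  r6, r5, r0        | r0=0 r1=65522 r2=13 r3=6 r4=8 r5=4 r6=65531 r7=15

13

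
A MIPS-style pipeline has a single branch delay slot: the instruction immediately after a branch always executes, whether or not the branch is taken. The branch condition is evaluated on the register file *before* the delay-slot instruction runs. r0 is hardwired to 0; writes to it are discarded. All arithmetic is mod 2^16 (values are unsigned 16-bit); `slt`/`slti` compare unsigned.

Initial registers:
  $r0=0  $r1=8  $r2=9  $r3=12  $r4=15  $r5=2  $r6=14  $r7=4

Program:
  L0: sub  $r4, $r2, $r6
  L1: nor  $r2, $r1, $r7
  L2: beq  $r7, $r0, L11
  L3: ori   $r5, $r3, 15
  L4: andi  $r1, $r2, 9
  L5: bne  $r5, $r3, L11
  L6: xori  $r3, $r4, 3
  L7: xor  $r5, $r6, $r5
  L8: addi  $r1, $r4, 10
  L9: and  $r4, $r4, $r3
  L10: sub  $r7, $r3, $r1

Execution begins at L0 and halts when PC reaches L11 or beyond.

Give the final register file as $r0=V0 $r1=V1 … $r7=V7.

  step pc=0: sub  $r4, $r2, $r6  regs=(0,8,9,12,65531,2,14,4)
  step pc=1: nor  $r2, $r1, $r7  regs=(0,8,65523,12,65531,2,14,4)
  step pc=2: beq  $r7, $r0, L11  cond=F  regs=(0,8,65523,12,65531,2,14,4)
  step pc=3: ori   $r5, $r3, 15  regs=(0,8,65523,12,65531,15,14,4)
  step pc=4: andi  $r1, $r2, 9  regs=(0,1,65523,12,65531,15,14,4)
  step pc=5: bne  $r5, $r3, L11  cond=T  regs=(0,1,65523,12,65531,15,14,4)
  step pc=6: xori  $r3, $r4, 3  regs=(0,1,65523,65528,65531,15,14,4)

$r0=0 $r1=1 $r2=65523 $r3=65528 $r4=65531 $r5=15 $r6=14 $r7=4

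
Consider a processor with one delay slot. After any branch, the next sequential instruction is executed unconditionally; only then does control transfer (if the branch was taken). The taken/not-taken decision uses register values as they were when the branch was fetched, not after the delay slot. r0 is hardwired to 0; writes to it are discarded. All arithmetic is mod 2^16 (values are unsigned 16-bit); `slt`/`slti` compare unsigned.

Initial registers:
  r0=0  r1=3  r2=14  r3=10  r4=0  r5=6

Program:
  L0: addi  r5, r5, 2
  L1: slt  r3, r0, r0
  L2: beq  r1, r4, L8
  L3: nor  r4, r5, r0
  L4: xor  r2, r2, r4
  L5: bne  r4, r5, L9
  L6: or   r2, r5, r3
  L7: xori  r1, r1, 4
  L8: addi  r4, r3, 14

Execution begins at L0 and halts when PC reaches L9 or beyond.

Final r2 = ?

8

#0 addi  r5, r5, 2 ; 0/3/14/10/0/8
#1 slt  r3, r0, r0 ; 0/3/14/0/0/8
#2 beq  r1, r4, L8 ; 0/3/14/0/0/8 ; →fallthru
#3 nor  r4, r5, r0 ; 0/3/14/0/65527/8
#4 xor  r2, r2, r4 ; 0/3/65529/0/65527/8
#5 bne  r4, r5, L9 ; 0/3/65529/0/65527/8 ; →target
#6 or   r2, r5, r3 ; 0/3/8/0/65527/8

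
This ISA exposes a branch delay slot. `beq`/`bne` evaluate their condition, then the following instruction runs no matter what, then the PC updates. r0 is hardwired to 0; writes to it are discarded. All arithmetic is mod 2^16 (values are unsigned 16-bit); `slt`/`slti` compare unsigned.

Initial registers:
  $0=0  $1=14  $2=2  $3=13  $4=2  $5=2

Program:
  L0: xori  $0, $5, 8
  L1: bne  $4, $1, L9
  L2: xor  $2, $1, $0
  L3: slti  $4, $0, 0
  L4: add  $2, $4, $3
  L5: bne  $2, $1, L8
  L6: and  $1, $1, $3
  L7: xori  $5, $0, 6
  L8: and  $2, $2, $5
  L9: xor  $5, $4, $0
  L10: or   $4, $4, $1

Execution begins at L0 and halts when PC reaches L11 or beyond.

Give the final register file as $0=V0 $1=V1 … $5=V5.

[0] xori  $0, $5, 8  →  {$0:0, $1:14, $2:2, $3:13, $4:2, $5:2}
[1] bne  $4, $1, L9  →  {$0:0, $1:14, $2:2, $3:13, $4:2, $5:2}  ⟨branch taken⟩
[2] xor  $2, $1, $0  →  {$0:0, $1:14, $2:14, $3:13, $4:2, $5:2}
[9] xor  $5, $4, $0  →  {$0:0, $1:14, $2:14, $3:13, $4:2, $5:2}
[10] or   $4, $4, $1  →  {$0:0, $1:14, $2:14, $3:13, $4:14, $5:2}

$0=0 $1=14 $2=14 $3=13 $4=14 $5=2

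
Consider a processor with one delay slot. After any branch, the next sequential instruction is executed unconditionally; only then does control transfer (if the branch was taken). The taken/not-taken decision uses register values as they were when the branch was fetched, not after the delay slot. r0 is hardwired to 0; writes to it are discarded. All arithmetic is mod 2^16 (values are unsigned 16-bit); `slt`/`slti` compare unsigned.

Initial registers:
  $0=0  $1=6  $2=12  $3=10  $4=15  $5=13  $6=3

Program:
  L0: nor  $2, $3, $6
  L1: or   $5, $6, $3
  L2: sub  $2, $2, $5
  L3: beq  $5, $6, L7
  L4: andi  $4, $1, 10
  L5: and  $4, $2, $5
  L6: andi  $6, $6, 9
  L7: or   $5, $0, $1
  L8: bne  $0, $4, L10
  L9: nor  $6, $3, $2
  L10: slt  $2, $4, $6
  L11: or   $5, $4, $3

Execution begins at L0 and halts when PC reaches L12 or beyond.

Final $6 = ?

20

[0] nor  $2, $3, $6  →  {$0:0, $1:6, $2:65524, $3:10, $4:15, $5:13, $6:3}
[1] or   $5, $6, $3  →  {$0:0, $1:6, $2:65524, $3:10, $4:15, $5:11, $6:3}
[2] sub  $2, $2, $5  →  {$0:0, $1:6, $2:65513, $3:10, $4:15, $5:11, $6:3}
[3] beq  $5, $6, L7  →  {$0:0, $1:6, $2:65513, $3:10, $4:15, $5:11, $6:3}  ⟨branch fallthrough⟩
[4] andi  $4, $1, 10  →  {$0:0, $1:6, $2:65513, $3:10, $4:2, $5:11, $6:3}
[5] and  $4, $2, $5  →  {$0:0, $1:6, $2:65513, $3:10, $4:9, $5:11, $6:3}
[6] andi  $6, $6, 9  →  {$0:0, $1:6, $2:65513, $3:10, $4:9, $5:11, $6:1}
[7] or   $5, $0, $1  →  {$0:0, $1:6, $2:65513, $3:10, $4:9, $5:6, $6:1}
[8] bne  $0, $4, L10  →  {$0:0, $1:6, $2:65513, $3:10, $4:9, $5:6, $6:1}  ⟨branch taken⟩
[9] nor  $6, $3, $2  →  {$0:0, $1:6, $2:65513, $3:10, $4:9, $5:6, $6:20}
[10] slt  $2, $4, $6  →  {$0:0, $1:6, $2:1, $3:10, $4:9, $5:6, $6:20}
[11] or   $5, $4, $3  →  {$0:0, $1:6, $2:1, $3:10, $4:9, $5:11, $6:20}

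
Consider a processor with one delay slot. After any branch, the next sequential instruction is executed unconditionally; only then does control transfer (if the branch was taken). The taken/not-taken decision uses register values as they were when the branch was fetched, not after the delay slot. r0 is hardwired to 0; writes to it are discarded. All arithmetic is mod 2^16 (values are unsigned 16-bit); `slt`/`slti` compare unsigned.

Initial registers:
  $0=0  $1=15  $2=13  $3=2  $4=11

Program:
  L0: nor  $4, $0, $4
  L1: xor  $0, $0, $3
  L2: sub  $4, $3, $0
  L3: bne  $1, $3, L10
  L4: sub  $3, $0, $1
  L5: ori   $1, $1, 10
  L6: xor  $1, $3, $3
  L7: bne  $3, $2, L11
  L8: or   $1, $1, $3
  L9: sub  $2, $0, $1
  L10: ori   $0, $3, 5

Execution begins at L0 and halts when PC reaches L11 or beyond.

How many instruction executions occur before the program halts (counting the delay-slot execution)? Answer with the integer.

  step pc=0: nor  $4, $0, $4  regs=(0,15,13,2,65524)
  step pc=1: xor  $0, $0, $3  regs=(0,15,13,2,65524)
  step pc=2: sub  $4, $3, $0  regs=(0,15,13,2,2)
  step pc=3: bne  $1, $3, L10  cond=T  regs=(0,15,13,2,2)
  step pc=4: sub  $3, $0, $1  regs=(0,15,13,65521,2)
  step pc=10: ori   $0, $3, 5  regs=(0,15,13,65521,2)

6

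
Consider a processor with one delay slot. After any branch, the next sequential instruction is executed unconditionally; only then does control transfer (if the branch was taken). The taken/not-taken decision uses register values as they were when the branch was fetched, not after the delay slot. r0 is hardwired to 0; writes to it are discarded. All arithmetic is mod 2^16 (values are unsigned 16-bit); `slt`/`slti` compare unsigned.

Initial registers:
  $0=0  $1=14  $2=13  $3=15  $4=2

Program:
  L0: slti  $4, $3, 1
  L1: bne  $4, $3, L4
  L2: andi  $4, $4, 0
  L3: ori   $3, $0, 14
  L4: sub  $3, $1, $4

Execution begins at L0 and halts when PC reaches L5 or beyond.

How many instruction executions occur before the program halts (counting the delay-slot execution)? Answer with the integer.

4

#0 slti  $4, $3, 1 ; 0/14/13/15/0
#1 bne  $4, $3, L4 ; 0/14/13/15/0 ; →target
#2 andi  $4, $4, 0 ; 0/14/13/15/0
#4 sub  $3, $1, $4 ; 0/14/13/14/0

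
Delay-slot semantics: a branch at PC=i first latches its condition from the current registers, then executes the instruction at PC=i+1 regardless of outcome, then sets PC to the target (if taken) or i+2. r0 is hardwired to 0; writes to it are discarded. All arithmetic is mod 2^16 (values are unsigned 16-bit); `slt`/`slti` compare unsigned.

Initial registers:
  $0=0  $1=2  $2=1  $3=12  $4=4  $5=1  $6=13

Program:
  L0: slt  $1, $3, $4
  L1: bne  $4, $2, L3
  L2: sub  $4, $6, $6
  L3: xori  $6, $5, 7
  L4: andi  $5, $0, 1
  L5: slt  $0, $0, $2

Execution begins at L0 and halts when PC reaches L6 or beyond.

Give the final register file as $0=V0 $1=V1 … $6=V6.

PC=0  slt  $1, $3, $4        | $0=0 $1=0 $2=1 $3=12 $4=4 $5=1 $6=13
PC=1  bne  $4, $2, L3        | $0=0 $1=0 $2=1 $3=12 $4=4 $5=1 $6=13  [TAKEN]
PC=2  sub  $4, $6, $6        | $0=0 $1=0 $2=1 $3=12 $4=0 $5=1 $6=13
PC=3  xori  $6, $5, 7        | $0=0 $1=0 $2=1 $3=12 $4=0 $5=1 $6=6
PC=4  andi  $5, $0, 1        | $0=0 $1=0 $2=1 $3=12 $4=0 $5=0 $6=6
PC=5  slt  $0, $0, $2        | $0=0 $1=0 $2=1 $3=12 $4=0 $5=0 $6=6

$0=0 $1=0 $2=1 $3=12 $4=0 $5=0 $6=6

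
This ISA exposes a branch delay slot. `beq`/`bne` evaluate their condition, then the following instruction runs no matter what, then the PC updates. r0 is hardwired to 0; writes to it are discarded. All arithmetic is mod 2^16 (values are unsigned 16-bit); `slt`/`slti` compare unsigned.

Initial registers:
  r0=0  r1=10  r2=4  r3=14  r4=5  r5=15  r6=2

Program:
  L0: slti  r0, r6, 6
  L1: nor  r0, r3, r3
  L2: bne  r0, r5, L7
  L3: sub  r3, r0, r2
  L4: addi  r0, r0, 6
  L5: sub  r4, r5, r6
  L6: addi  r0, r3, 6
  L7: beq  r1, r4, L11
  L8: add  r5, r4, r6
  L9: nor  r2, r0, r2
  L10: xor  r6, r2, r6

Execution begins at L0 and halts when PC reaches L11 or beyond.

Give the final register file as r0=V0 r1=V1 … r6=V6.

[0] slti  r0, r6, 6  →  {r0:0, r1:10, r2:4, r3:14, r4:5, r5:15, r6:2}
[1] nor  r0, r3, r3  →  {r0:0, r1:10, r2:4, r3:14, r4:5, r5:15, r6:2}
[2] bne  r0, r5, L7  →  {r0:0, r1:10, r2:4, r3:14, r4:5, r5:15, r6:2}  ⟨branch taken⟩
[3] sub  r3, r0, r2  →  {r0:0, r1:10, r2:4, r3:65532, r4:5, r5:15, r6:2}
[7] beq  r1, r4, L11  →  {r0:0, r1:10, r2:4, r3:65532, r4:5, r5:15, r6:2}  ⟨branch fallthrough⟩
[8] add  r5, r4, r6  →  {r0:0, r1:10, r2:4, r3:65532, r4:5, r5:7, r6:2}
[9] nor  r2, r0, r2  →  {r0:0, r1:10, r2:65531, r3:65532, r4:5, r5:7, r6:2}
[10] xor  r6, r2, r6  →  {r0:0, r1:10, r2:65531, r3:65532, r4:5, r5:7, r6:65529}

r0=0 r1=10 r2=65531 r3=65532 r4=5 r5=7 r6=65529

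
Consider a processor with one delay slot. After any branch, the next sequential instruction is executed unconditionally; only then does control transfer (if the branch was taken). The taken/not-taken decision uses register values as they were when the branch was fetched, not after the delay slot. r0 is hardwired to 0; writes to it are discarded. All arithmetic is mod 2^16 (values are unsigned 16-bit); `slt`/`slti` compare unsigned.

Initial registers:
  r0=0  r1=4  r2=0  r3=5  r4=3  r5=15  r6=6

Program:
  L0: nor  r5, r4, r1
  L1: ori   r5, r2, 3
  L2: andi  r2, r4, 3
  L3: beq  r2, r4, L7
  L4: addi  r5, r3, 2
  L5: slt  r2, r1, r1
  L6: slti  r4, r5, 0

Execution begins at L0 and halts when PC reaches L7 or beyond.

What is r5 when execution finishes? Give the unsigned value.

[0] nor  r5, r4, r1  →  {r0:0, r1:4, r2:0, r3:5, r4:3, r5:65528, r6:6}
[1] ori   r5, r2, 3  →  {r0:0, r1:4, r2:0, r3:5, r4:3, r5:3, r6:6}
[2] andi  r2, r4, 3  →  {r0:0, r1:4, r2:3, r3:5, r4:3, r5:3, r6:6}
[3] beq  r2, r4, L7  →  {r0:0, r1:4, r2:3, r3:5, r4:3, r5:3, r6:6}  ⟨branch taken⟩
[4] addi  r5, r3, 2  →  {r0:0, r1:4, r2:3, r3:5, r4:3, r5:7, r6:6}

7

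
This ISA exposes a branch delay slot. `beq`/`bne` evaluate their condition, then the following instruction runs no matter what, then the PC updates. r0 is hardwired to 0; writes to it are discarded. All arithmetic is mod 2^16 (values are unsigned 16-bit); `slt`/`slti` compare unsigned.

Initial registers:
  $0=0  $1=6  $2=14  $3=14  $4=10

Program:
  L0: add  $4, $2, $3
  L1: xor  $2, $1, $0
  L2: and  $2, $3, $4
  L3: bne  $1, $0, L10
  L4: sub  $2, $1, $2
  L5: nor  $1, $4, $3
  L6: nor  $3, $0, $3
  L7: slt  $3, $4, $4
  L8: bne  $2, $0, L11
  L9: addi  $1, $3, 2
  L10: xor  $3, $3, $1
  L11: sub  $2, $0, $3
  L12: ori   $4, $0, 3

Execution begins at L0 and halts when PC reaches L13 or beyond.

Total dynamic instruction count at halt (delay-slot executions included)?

  step pc=0: add  $4, $2, $3  regs=(0,6,14,14,28)
  step pc=1: xor  $2, $1, $0  regs=(0,6,6,14,28)
  step pc=2: and  $2, $3, $4  regs=(0,6,12,14,28)
  step pc=3: bne  $1, $0, L10  cond=T  regs=(0,6,12,14,28)
  step pc=4: sub  $2, $1, $2  regs=(0,6,65530,14,28)
  step pc=10: xor  $3, $3, $1  regs=(0,6,65530,8,28)
  step pc=11: sub  $2, $0, $3  regs=(0,6,65528,8,28)
  step pc=12: ori   $4, $0, 3  regs=(0,6,65528,8,3)

8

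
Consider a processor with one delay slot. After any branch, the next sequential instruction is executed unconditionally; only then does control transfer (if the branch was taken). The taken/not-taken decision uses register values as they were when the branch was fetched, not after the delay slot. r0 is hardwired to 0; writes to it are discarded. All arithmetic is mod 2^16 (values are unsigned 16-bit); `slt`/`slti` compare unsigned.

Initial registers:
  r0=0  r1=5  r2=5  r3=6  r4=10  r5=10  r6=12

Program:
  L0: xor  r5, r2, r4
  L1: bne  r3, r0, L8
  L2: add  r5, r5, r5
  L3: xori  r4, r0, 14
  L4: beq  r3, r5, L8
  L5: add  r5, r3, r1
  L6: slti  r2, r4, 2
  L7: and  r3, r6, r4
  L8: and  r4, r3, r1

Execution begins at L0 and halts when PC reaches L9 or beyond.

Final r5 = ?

30

#0 xor  r5, r2, r4 ; 0/5/5/6/10/15/12
#1 bne  r3, r0, L8 ; 0/5/5/6/10/15/12 ; →target
#2 add  r5, r5, r5 ; 0/5/5/6/10/30/12
#8 and  r4, r3, r1 ; 0/5/5/6/4/30/12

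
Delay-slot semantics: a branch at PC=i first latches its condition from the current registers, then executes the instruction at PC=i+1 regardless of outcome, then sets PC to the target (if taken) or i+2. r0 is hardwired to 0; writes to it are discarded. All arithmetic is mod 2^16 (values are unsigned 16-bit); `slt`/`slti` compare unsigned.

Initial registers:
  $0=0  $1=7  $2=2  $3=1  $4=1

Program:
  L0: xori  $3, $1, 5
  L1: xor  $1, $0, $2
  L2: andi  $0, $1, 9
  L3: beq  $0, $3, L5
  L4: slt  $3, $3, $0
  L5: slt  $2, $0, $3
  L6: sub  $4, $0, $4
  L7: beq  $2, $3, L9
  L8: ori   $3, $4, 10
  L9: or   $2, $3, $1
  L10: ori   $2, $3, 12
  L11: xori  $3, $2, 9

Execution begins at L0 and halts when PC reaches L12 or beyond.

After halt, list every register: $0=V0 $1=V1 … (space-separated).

  step pc=0: xori  $3, $1, 5  regs=(0,7,2,2,1)
  step pc=1: xor  $1, $0, $2  regs=(0,2,2,2,1)
  step pc=2: andi  $0, $1, 9  regs=(0,2,2,2,1)
  step pc=3: beq  $0, $3, L5  cond=F  regs=(0,2,2,2,1)
  step pc=4: slt  $3, $3, $0  regs=(0,2,2,0,1)
  step pc=5: slt  $2, $0, $3  regs=(0,2,0,0,1)
  step pc=6: sub  $4, $0, $4  regs=(0,2,0,0,65535)
  step pc=7: beq  $2, $3, L9  cond=T  regs=(0,2,0,0,65535)
  step pc=8: ori   $3, $4, 10  regs=(0,2,0,65535,65535)
  step pc=9: or   $2, $3, $1  regs=(0,2,65535,65535,65535)
  step pc=10: ori   $2, $3, 12  regs=(0,2,65535,65535,65535)
  step pc=11: xori  $3, $2, 9  regs=(0,2,65535,65526,65535)

$0=0 $1=2 $2=65535 $3=65526 $4=65535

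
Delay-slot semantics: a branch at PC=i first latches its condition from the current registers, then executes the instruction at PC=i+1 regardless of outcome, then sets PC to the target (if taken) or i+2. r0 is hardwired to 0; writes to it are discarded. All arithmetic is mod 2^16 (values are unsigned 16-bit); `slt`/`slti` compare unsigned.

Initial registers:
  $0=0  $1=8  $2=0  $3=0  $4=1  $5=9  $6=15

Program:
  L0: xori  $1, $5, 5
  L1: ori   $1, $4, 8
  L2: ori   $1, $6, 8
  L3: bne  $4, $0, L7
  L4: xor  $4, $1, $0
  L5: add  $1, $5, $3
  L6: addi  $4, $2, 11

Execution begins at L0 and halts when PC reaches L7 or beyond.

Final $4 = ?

#0 xori  $1, $5, 5 ; 0/12/0/0/1/9/15
#1 ori   $1, $4, 8 ; 0/9/0/0/1/9/15
#2 ori   $1, $6, 8 ; 0/15/0/0/1/9/15
#3 bne  $4, $0, L7 ; 0/15/0/0/1/9/15 ; →target
#4 xor  $4, $1, $0 ; 0/15/0/0/15/9/15

15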